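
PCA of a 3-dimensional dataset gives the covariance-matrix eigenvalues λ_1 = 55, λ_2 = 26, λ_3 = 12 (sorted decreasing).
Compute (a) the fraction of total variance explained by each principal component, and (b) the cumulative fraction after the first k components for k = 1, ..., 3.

Step 1 — total variance = trace(Sigma) = Σ λ_i = 55 + 26 + 12 = 93.

Step 2 — fraction explained by component i = λ_i / Σ λ:
  PC1: 55/93 = 0.5914
  PC2: 26/93 = 0.2796
  PC3: 12/93 = 0.129

Step 3 — cumulative fraction after k components = (λ_1 + ... + λ_k) / Σ λ:
  k = 1: 55/93 = 0.5914
  k = 2: (55 + 26)/93 = 81/93 = 0.871
  k = 3: (55 + 26 + 12)/93 = 93/93 = 1

Summary (fraction, with percent):

explained: PC1 0.5914 (59.14%), PC2 0.2796 (27.96%), PC3 0.129 (12.9%);  cumulative: 0.5914, 0.871, 1


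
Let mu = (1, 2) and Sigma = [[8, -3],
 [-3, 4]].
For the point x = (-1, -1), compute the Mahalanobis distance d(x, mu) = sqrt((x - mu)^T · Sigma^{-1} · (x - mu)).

Step 1 — centre the observation: (x - mu) = (-2, -3).

Step 2 — invert Sigma. det(Sigma) = 8·4 - (-3)² = 23.
  Sigma^{-1} = (1/det) · [[d, -b], [-b, a]] = [[0.1739, 0.1304],
 [0.1304, 0.3478]].

Step 3 — form the quadratic (x - mu)^T · Sigma^{-1} · (x - mu):
  Sigma^{-1} · (x - mu) = (-0.7391, -1.3043).
  (x - mu)^T · [Sigma^{-1} · (x - mu)] = (-2)·(-0.7391) + (-3)·(-1.3043) = 5.3913.

Step 4 — take square root: d = √(5.3913) ≈ 2.3219.

d(x, mu) = √(5.3913) ≈ 2.3219


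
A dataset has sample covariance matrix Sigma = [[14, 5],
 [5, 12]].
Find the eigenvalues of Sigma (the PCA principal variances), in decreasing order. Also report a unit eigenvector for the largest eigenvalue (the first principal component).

Step 1 — characteristic polynomial of 2×2 Sigma:
  det(Sigma - λI) = λ² - trace · λ + det = 0.
  trace = 14 + 12 = 26, det = 14·12 - (5)² = 143.
Step 2 — discriminant:
  Δ = trace² - 4·det = 676 - 572 = 104.
Step 3 — eigenvalues:
  λ = (trace ± √Δ)/2 = (26 ± 10.198)/2,
  λ_1 = 18.099,  λ_2 = 7.901.

Step 4 — unit eigenvector for λ_1: solve (Sigma - λ_1 I)v = 0. First row:
  (14 - 18.099)·v_x + (5)·v_y = 0, i.e. (-4.099)·v_x + (5)·v_y = 0,
  so v ∝ (b, λ_1 - a) = (5, 4.099) = u.
  ||u|| = √((5)² + (4.099)²) = √(41.802) ≈ 6.4654,
  v_1 = u/||u|| ≈ (0.7733, 0.634) (||v_1|| = 1).

λ_1 = 18.099,  λ_2 = 7.901;  v_1 ≈ (0.7733, 0.634)


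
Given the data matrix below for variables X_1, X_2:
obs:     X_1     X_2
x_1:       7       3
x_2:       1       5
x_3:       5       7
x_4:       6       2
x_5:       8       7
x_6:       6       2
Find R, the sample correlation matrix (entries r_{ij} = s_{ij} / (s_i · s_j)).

Step 1 — column means:
  mean(X_1) = (7 + 1 + 5 + 6 + 8 + 6) / 6 = 33/6 = 5.5
  mean(X_2) = (3 + 5 + 7 + 2 + 7 + 2) / 6 = 26/6 = 4.3333

Step 2 — sample variances and covariances s[i,j] = (1/(n-1)) · Σ_k (x_{k,i} - mean_i) · (x_{k,j} - mean_j), with n-1 = 5:
  s[X_1,X_1] = ((1.5)·(1.5) + (-4.5)·(-4.5) + (-0.5)·(-0.5) + (0.5)·(0.5) + (2.5)·(2.5) + (0.5)·(0.5)) / 5 = 29.5/5 = 5.9
  s[X_1,X_2] = ((1.5)·(-1.3333) + (-4.5)·(0.6667) + (-0.5)·(2.6667) + (0.5)·(-2.3333) + (2.5)·(2.6667) + (0.5)·(-2.3333)) / 5 = -2/5 = -0.4
  s[X_2,X_2] = ((-1.3333)·(-1.3333) + (0.6667)·(0.6667) + (2.6667)·(2.6667) + (-2.3333)·(-2.3333) + (2.6667)·(2.6667) + (-2.3333)·(-2.3333)) / 5 = 27.3333/5 = 5.4667
  Sample standard deviations s_i = √(s[i,i]):
  s(X_1) = √(5.9) = 2.429
  s(X_2) = √(5.4667) = 2.3381

Step 3 — r_{ij} = s_{ij} / (s_i · s_j):
  r[X_1,X_1] = 1 (diagonal).
  r[X_1,X_2] = -0.4 / (2.429 · 2.3381) = -0.4 / 5.6792 = -0.0704
  r[X_2,X_2] = 1 (diagonal).

R is symmetric with unit diagonal. Assembling:

R = [[1, -0.0704],
 [-0.0704, 1]]


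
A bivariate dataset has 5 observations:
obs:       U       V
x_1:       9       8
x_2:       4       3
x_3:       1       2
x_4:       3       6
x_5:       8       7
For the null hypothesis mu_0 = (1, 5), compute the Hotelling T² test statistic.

Step 1 — sample mean vector:
  mean(U) = (9 + 4 + 1 + 3 + 8) / 5 = 25/5 = 5
  mean(V) = (8 + 3 + 2 + 6 + 7) / 5 = 26/5 = 5.2
  x̄ = (5, 5.2),  deviation x̄ - mu_0 = (5, 5.2) - (1, 5) = (4, 0.2).

Step 2 — sample covariance matrix, S[i,j] = (1/(n-1)) · Σ_k (x_{k,i} - mean_i) · (x_{k,j} - mean_j), divisor n-1 = 4:
  S[U,U] = ((4)·(4) + (-1)·(-1) + (-4)·(-4) + (-2)·(-2) + (3)·(3)) / 4 = 46/4 = 11.5
  S[U,V] = ((4)·(2.8) + (-1)·(-2.2) + (-4)·(-3.2) + (-2)·(0.8) + (3)·(1.8)) / 4 = 30/4 = 7.5
  S[V,V] = ((2.8)·(2.8) + (-2.2)·(-2.2) + (-3.2)·(-3.2) + (0.8)·(0.8) + (1.8)·(1.8)) / 4 = 26.8/4 = 6.7
  S = [[11.5, 7.5],
 [7.5, 6.7]].

Step 3 — invert S. det(S) = 11.5·6.7 - (7.5)² = 20.8.
  S^{-1} = (1/det) · [[d, -b], [-b, a]] = [[0.3221, -0.3606],
 [-0.3606, 0.5529]].

Step 4 — quadratic form (x̄ - mu_0)^T · S^{-1} · (x̄ - mu_0):
  S^{-1} · (x̄ - mu_0) = (1.2163, -1.3317),
  (x̄ - mu_0)^T · [...] = (4)·(1.2163) + (0.2)·(-1.3317) = 4.599.

Step 5 — scale by n: T² = 5 · 4.599 = 22.9952.

T² ≈ 22.9952


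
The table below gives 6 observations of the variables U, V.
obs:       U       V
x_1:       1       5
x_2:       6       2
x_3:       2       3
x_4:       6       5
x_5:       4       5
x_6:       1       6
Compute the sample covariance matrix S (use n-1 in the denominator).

Step 1 — column means:
  mean(U) = (1 + 6 + 2 + 6 + 4 + 1) / 6 = 20/6 = 3.3333
  mean(V) = (5 + 2 + 3 + 5 + 5 + 6) / 6 = 26/6 = 4.3333

Step 2 — sample covariance S[i,j] = (1/(n-1)) · Σ_k (x_{k,i} - mean_i) · (x_{k,j} - mean_j), with n-1 = 5.
  S[U,U] = ((-2.3333)·(-2.3333) + (2.6667)·(2.6667) + (-1.3333)·(-1.3333) + (2.6667)·(2.6667) + (0.6667)·(0.6667) + (-2.3333)·(-2.3333)) / 5 = 27.3333/5 = 5.4667
  S[U,V] = ((-2.3333)·(0.6667) + (2.6667)·(-2.3333) + (-1.3333)·(-1.3333) + (2.6667)·(0.6667) + (0.6667)·(0.6667) + (-2.3333)·(1.6667)) / 5 = -7.6667/5 = -1.5333
  S[V,V] = ((0.6667)·(0.6667) + (-2.3333)·(-2.3333) + (-1.3333)·(-1.3333) + (0.6667)·(0.6667) + (0.6667)·(0.6667) + (1.6667)·(1.6667)) / 5 = 11.3333/5 = 2.2667

S is symmetric (S[j,i] = S[i,j]). Assembling:

S = [[5.4667, -1.5333],
 [-1.5333, 2.2667]]


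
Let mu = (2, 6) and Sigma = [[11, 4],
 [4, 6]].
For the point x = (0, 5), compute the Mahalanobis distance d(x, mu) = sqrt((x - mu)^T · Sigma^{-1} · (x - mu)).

Step 1 — centre the observation: (x - mu) = (-2, -1).

Step 2 — invert Sigma. det(Sigma) = 11·6 - (4)² = 50.
  Sigma^{-1} = (1/det) · [[d, -b], [-b, a]] = [[0.12, -0.08],
 [-0.08, 0.22]].

Step 3 — form the quadratic (x - mu)^T · Sigma^{-1} · (x - mu):
  Sigma^{-1} · (x - mu) = (-0.16, -0.06).
  (x - mu)^T · [Sigma^{-1} · (x - mu)] = (-2)·(-0.16) + (-1)·(-0.06) = 0.38.

Step 4 — take square root: d = √(0.38) ≈ 0.6164.

d(x, mu) = √(0.38) ≈ 0.6164


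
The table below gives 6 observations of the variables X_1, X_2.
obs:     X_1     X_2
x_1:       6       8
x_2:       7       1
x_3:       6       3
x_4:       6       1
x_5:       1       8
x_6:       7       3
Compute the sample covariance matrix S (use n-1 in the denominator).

Step 1 — column means:
  mean(X_1) = (6 + 7 + 6 + 6 + 1 + 7) / 6 = 33/6 = 5.5
  mean(X_2) = (8 + 1 + 3 + 1 + 8 + 3) / 6 = 24/6 = 4

Step 2 — sample covariance S[i,j] = (1/(n-1)) · Σ_k (x_{k,i} - mean_i) · (x_{k,j} - mean_j), with n-1 = 5.
  S[X_1,X_1] = ((0.5)·(0.5) + (1.5)·(1.5) + (0.5)·(0.5) + (0.5)·(0.5) + (-4.5)·(-4.5) + (1.5)·(1.5)) / 5 = 25.5/5 = 5.1
  S[X_1,X_2] = ((0.5)·(4) + (1.5)·(-3) + (0.5)·(-1) + (0.5)·(-3) + (-4.5)·(4) + (1.5)·(-1)) / 5 = -24/5 = -4.8
  S[X_2,X_2] = ((4)·(4) + (-3)·(-3) + (-1)·(-1) + (-3)·(-3) + (4)·(4) + (-1)·(-1)) / 5 = 52/5 = 10.4

S is symmetric (S[j,i] = S[i,j]). Assembling:

S = [[5.1, -4.8],
 [-4.8, 10.4]]


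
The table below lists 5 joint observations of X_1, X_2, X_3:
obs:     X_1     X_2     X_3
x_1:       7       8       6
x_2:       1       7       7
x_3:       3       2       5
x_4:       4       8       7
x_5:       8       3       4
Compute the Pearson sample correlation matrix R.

Step 1 — column means:
  mean(X_1) = (7 + 1 + 3 + 4 + 8) / 5 = 23/5 = 4.6
  mean(X_2) = (8 + 7 + 2 + 8 + 3) / 5 = 28/5 = 5.6
  mean(X_3) = (6 + 7 + 5 + 7 + 4) / 5 = 29/5 = 5.8

Step 2 — sample variances and covariances s[i,j] = (1/(n-1)) · Σ_k (x_{k,i} - mean_i) · (x_{k,j} - mean_j), with n-1 = 4:
  s[X_1,X_1] = ((2.4)·(2.4) + (-3.6)·(-3.6) + (-1.6)·(-1.6) + (-0.6)·(-0.6) + (3.4)·(3.4)) / 4 = 33.2/4 = 8.3
  s[X_1,X_2] = ((2.4)·(2.4) + (-3.6)·(1.4) + (-1.6)·(-3.6) + (-0.6)·(2.4) + (3.4)·(-2.6)) / 4 = -3.8/4 = -0.95
  s[X_1,X_3] = ((2.4)·(0.2) + (-3.6)·(1.2) + (-1.6)·(-0.8) + (-0.6)·(1.2) + (3.4)·(-1.8)) / 4 = -9.4/4 = -2.35
  s[X_2,X_2] = ((2.4)·(2.4) + (1.4)·(1.4) + (-3.6)·(-3.6) + (2.4)·(2.4) + (-2.6)·(-2.6)) / 4 = 33.2/4 = 8.3
  s[X_2,X_3] = ((2.4)·(0.2) + (1.4)·(1.2) + (-3.6)·(-0.8) + (2.4)·(1.2) + (-2.6)·(-1.8)) / 4 = 12.6/4 = 3.15
  s[X_3,X_3] = ((0.2)·(0.2) + (1.2)·(1.2) + (-0.8)·(-0.8) + (1.2)·(1.2) + (-1.8)·(-1.8)) / 4 = 6.8/4 = 1.7
  Sample standard deviations s_i = √(s[i,i]):
  s(X_1) = √(8.3) = 2.881
  s(X_2) = √(8.3) = 2.881
  s(X_3) = √(1.7) = 1.3038

Step 3 — r_{ij} = s_{ij} / (s_i · s_j):
  r[X_1,X_1] = 1 (diagonal).
  r[X_1,X_2] = -0.95 / (2.881 · 2.881) = -0.95 / 8.3 = -0.1145
  r[X_1,X_3] = -2.35 / (2.881 · 1.3038) = -2.35 / 3.7563 = -0.6256
  r[X_2,X_2] = 1 (diagonal).
  r[X_2,X_3] = 3.15 / (2.881 · 1.3038) = 3.15 / 3.7563 = 0.8386
  r[X_3,X_3] = 1 (diagonal).

R is symmetric with unit diagonal. Assembling:

R = [[1, -0.1145, -0.6256],
 [-0.1145, 1, 0.8386],
 [-0.6256, 0.8386, 1]]


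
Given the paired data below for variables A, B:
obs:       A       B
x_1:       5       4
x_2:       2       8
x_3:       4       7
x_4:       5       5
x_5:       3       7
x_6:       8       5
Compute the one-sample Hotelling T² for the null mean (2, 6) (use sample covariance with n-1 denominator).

Step 1 — sample mean vector:
  mean(A) = (5 + 2 + 4 + 5 + 3 + 8) / 6 = 27/6 = 4.5
  mean(B) = (4 + 8 + 7 + 5 + 7 + 5) / 6 = 36/6 = 6
  x̄ = (4.5, 6),  deviation x̄ - mu_0 = (4.5, 6) - (2, 6) = (2.5, 0).

Step 2 — sample covariance matrix, S[i,j] = (1/(n-1)) · Σ_k (x_{k,i} - mean_i) · (x_{k,j} - mean_j), divisor n-1 = 5:
  S[A,A] = ((0.5)·(0.5) + (-2.5)·(-2.5) + (-0.5)·(-0.5) + (0.5)·(0.5) + (-1.5)·(-1.5) + (3.5)·(3.5)) / 5 = 21.5/5 = 4.3
  S[A,B] = ((0.5)·(-2) + (-2.5)·(2) + (-0.5)·(1) + (0.5)·(-1) + (-1.5)·(1) + (3.5)·(-1)) / 5 = -12/5 = -2.4
  S[B,B] = ((-2)·(-2) + (2)·(2) + (1)·(1) + (-1)·(-1) + (1)·(1) + (-1)·(-1)) / 5 = 12/5 = 2.4
  S = [[4.3, -2.4],
 [-2.4, 2.4]].

Step 3 — invert S. det(S) = 4.3·2.4 - (-2.4)² = 4.56.
  S^{-1} = (1/det) · [[d, -b], [-b, a]] = [[0.5263, 0.5263],
 [0.5263, 0.943]].

Step 4 — quadratic form (x̄ - mu_0)^T · S^{-1} · (x̄ - mu_0):
  S^{-1} · (x̄ - mu_0) = (1.3158, 1.3158),
  (x̄ - mu_0)^T · [...] = (2.5)·(1.3158) + (0)·(1.3158) = 3.2895.

Step 5 — scale by n: T² = 6 · 3.2895 = 19.7368.

T² ≈ 19.7368


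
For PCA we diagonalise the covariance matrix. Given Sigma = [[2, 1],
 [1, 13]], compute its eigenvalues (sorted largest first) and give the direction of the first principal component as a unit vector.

Step 1 — characteristic polynomial of 2×2 Sigma:
  det(Sigma - λI) = λ² - trace · λ + det = 0.
  trace = 2 + 13 = 15, det = 2·13 - (1)² = 25.
Step 2 — discriminant:
  Δ = trace² - 4·det = 225 - 100 = 125.
Step 3 — eigenvalues:
  λ = (trace ± √Δ)/2 = (15 ± 11.1803)/2,
  λ_1 = 13.0902,  λ_2 = 1.9098.

Step 4 — unit eigenvector for λ_1: solve (Sigma - λ_1 I)v = 0. First row:
  (2 - 13.0902)·v_x + (1)·v_y = 0, i.e. (-11.0902)·v_x + (1)·v_y = 0,
  so v ∝ (b, λ_1 - a) = (1, 11.0902) = u.
  ||u|| = √((1)² + (11.0902)²) = √(123.9919) ≈ 11.1352,
  v_1 = u/||u|| ≈ (0.0898, 0.996) (||v_1|| = 1).

λ_1 = 13.0902,  λ_2 = 1.9098;  v_1 ≈ (0.0898, 0.996)


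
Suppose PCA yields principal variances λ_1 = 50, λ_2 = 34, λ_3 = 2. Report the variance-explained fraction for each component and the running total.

Step 1 — total variance = trace(Sigma) = Σ λ_i = 50 + 34 + 2 = 86.

Step 2 — fraction explained by component i = λ_i / Σ λ:
  PC1: 50/86 = 0.5814
  PC2: 34/86 = 0.3953
  PC3: 2/86 = 0.0233

Step 3 — cumulative fraction after k components = (λ_1 + ... + λ_k) / Σ λ:
  k = 1: 50/86 = 0.5814
  k = 2: (50 + 34)/86 = 84/86 = 0.9767
  k = 3: (50 + 34 + 2)/86 = 86/86 = 1

Summary (fraction, with percent):

explained: PC1 0.5814 (58.14%), PC2 0.3953 (39.53%), PC3 0.0233 (2.33%);  cumulative: 0.5814, 0.9767, 1


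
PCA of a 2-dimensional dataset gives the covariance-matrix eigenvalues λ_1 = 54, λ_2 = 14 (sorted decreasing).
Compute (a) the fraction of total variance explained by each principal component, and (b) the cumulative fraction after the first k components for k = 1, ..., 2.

Step 1 — total variance = trace(Sigma) = Σ λ_i = 54 + 14 = 68.

Step 2 — fraction explained by component i = λ_i / Σ λ:
  PC1: 54/68 = 0.7941
  PC2: 14/68 = 0.2059

Step 3 — cumulative fraction after k components = (λ_1 + ... + λ_k) / Σ λ:
  k = 1: 54/68 = 0.7941
  k = 2: (54 + 14)/68 = 68/68 = 1

Summary (fraction, with percent):

explained: PC1 0.7941 (79.41%), PC2 0.2059 (20.59%);  cumulative: 0.7941, 1


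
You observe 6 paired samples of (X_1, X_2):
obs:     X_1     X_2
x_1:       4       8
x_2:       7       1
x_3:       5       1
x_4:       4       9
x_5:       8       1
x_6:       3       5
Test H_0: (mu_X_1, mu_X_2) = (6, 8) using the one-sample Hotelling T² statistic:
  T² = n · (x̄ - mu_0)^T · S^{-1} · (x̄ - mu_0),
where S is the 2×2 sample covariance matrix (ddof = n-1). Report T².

Step 1 — sample mean vector:
  mean(X_1) = (4 + 7 + 5 + 4 + 8 + 3) / 6 = 31/6 = 5.1667
  mean(X_2) = (8 + 1 + 1 + 9 + 1 + 5) / 6 = 25/6 = 4.1667
  x̄ = (5.1667, 4.1667),  deviation x̄ - mu_0 = (5.1667, 4.1667) - (6, 8) = (-0.8333, -3.8333).

Step 2 — sample covariance matrix, S[i,j] = (1/(n-1)) · Σ_k (x_{k,i} - mean_i) · (x_{k,j} - mean_j), divisor n-1 = 5:
  S[X_1,X_1] = ((-1.1667)·(-1.1667) + (1.8333)·(1.8333) + (-0.1667)·(-0.1667) + (-1.1667)·(-1.1667) + (2.8333)·(2.8333) + (-2.1667)·(-2.1667)) / 5 = 18.8333/5 = 3.7667
  S[X_1,X_2] = ((-1.1667)·(3.8333) + (1.8333)·(-3.1667) + (-0.1667)·(-3.1667) + (-1.1667)·(4.8333) + (2.8333)·(-3.1667) + (-2.1667)·(0.8333)) / 5 = -26.1667/5 = -5.2333
  S[X_2,X_2] = ((3.8333)·(3.8333) + (-3.1667)·(-3.1667) + (-3.1667)·(-3.1667) + (4.8333)·(4.8333) + (-3.1667)·(-3.1667) + (0.8333)·(0.8333)) / 5 = 68.8333/5 = 13.7667
  S = [[3.7667, -5.2333],
 [-5.2333, 13.7667]].

Step 3 — invert S. det(S) = 3.7667·13.7667 - (-5.2333)² = 24.4667.
  S^{-1} = (1/det) · [[d, -b], [-b, a]] = [[0.5627, 0.2139],
 [0.2139, 0.154]].

Step 4 — quadratic form (x̄ - mu_0)^T · S^{-1} · (x̄ - mu_0):
  S^{-1} · (x̄ - mu_0) = (-1.2888, -0.7684),
  (x̄ - mu_0)^T · [...] = (-0.8333)·(-1.2888) + (-3.8333)·(-0.7684) = 4.0195.

Step 5 — scale by n: T² = 6 · 4.0195 = 24.1172.

T² ≈ 24.1172


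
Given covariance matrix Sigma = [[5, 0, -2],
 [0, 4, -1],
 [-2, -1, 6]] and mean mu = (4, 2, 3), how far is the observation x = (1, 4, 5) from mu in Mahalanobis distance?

Step 1 — centre the observation: (x - mu) = (-3, 2, 2).

Step 2 — invert Sigma (cofactor / det for 3×3, or solve directly):
  Sigma^{-1} = [[0.2323, 0.0202, 0.0808],
 [0.0202, 0.2626, 0.0505],
 [0.0808, 0.0505, 0.202]].

Step 3 — form the quadratic (x - mu)^T · Sigma^{-1} · (x - mu):
  Sigma^{-1} · (x - mu) = (-0.4949, 0.5657, 0.2626).
  (x - mu)^T · [Sigma^{-1} · (x - mu)] = (-3)·(-0.4949) + (2)·(0.5657) + (2)·(0.2626) = 3.1414.

Step 4 — take square root: d = √(3.1414) ≈ 1.7724.

d(x, mu) = √(3.1414) ≈ 1.7724


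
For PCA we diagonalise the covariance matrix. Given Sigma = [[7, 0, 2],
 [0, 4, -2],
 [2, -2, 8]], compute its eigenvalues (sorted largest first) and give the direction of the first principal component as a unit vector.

Step 1 — characteristic polynomial p(λ) = det(λI - Sigma) = λ³ - tr·λ² + c_1·λ - det, where tr = trace, c_1 = sum of the principal 2×2 minors, det = det(Sigma):
  tr = 7 + 4 + 8 = 19,
  c_1 = (7·4 - (0)²) + (7·8 - (2)²) + (4·8 - (-2)²) = 28 + 52 + 28 = 108,
  det = 7·(4·8 - (-2)²) - (0)·((0)·8 - (-2)·(2)) + (2)·((0)·(-2) - 4·(2)) = 7·(28) - (0)·(4) + (2)·(-8) = 180.
  So p(λ) = λ³ - 19λ² + 108λ - 180.
Step 2 — look for an integer root (rational root theorem: any rational root is an integer divisor of 180). Testing λ = 3:
  p(3) = 27 - 171 + 324 - 180 = 0  ✓
  Dividing out (λ - 3): p(λ) = (λ - 3)(λ² - 16λ + 60).
Step 3 — remaining eigenvalues from the quadratic λ² - 16λ + 60 = 0:
  Δ = 16² - 4·60 = 256 - 240 = 16,  λ = (16 ± √16)/2 = (16 ± 4)/2 = 10 or 6.
  Sorted: λ_1 = 10,  λ_2 = 6,  λ_3 = 3  (check: sum = 19 = tr ✓).

Step 4 — unit eigenvector for λ_1 = 10: v spans the null space of (Sigma - λ_1 I), whose rows are
  r_1 = (-3, 0, 2),  r_2 = (0, -6, -2),  r_3 = (2, -2, -2).
  v is orthogonal to every row, so take v ∝ r_1 × r_2 = ((0)·(-2) - (2)·(-6), (2)·(0) - (-3)·(-2), (-3)·(-6) - (0)·(0)) = (12, -6, 18).
  Rescale (divide by 6): u = (2, -1, 3).
  ||u|| = √((2)² + (-1)² + (3)²) = √(14) ≈ 3.7417,  v_1 = u/||u|| ≈ (0.5345, -0.2673, 0.8018) (||v_1|| = 1).

λ_1 = 10,  λ_2 = 6,  λ_3 = 3;  v_1 ≈ (0.5345, -0.2673, 0.8018)


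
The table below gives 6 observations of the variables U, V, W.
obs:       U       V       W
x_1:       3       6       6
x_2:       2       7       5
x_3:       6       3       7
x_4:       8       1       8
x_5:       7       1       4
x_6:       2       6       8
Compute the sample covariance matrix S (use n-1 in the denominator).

Step 1 — column means:
  mean(U) = (3 + 2 + 6 + 8 + 7 + 2) / 6 = 28/6 = 4.6667
  mean(V) = (6 + 7 + 3 + 1 + 1 + 6) / 6 = 24/6 = 4
  mean(W) = (6 + 5 + 7 + 8 + 4 + 8) / 6 = 38/6 = 6.3333

Step 2 — sample covariance S[i,j] = (1/(n-1)) · Σ_k (x_{k,i} - mean_i) · (x_{k,j} - mean_j), with n-1 = 5.
  S[U,U] = ((-1.6667)·(-1.6667) + (-2.6667)·(-2.6667) + (1.3333)·(1.3333) + (3.3333)·(3.3333) + (2.3333)·(2.3333) + (-2.6667)·(-2.6667)) / 5 = 35.3333/5 = 7.0667
  S[U,V] = ((-1.6667)·(2) + (-2.6667)·(3) + (1.3333)·(-1) + (3.3333)·(-3) + (2.3333)·(-3) + (-2.6667)·(2)) / 5 = -35/5 = -7
  S[U,W] = ((-1.6667)·(-0.3333) + (-2.6667)·(-1.3333) + (1.3333)·(0.6667) + (3.3333)·(1.6667) + (2.3333)·(-2.3333) + (-2.6667)·(1.6667)) / 5 = 0.6667/5 = 0.1333
  S[V,V] = ((2)·(2) + (3)·(3) + (-1)·(-1) + (-3)·(-3) + (-3)·(-3) + (2)·(2)) / 5 = 36/5 = 7.2
  S[V,W] = ((2)·(-0.3333) + (3)·(-1.3333) + (-1)·(0.6667) + (-3)·(1.6667) + (-3)·(-2.3333) + (2)·(1.6667)) / 5 = 0/5 = 0
  S[W,W] = ((-0.3333)·(-0.3333) + (-1.3333)·(-1.3333) + (0.6667)·(0.6667) + (1.6667)·(1.6667) + (-2.3333)·(-2.3333) + (1.6667)·(1.6667)) / 5 = 13.3333/5 = 2.6667

S is symmetric (S[j,i] = S[i,j]). Assembling:

S = [[7.0667, -7, 0.1333],
 [-7, 7.2, 0],
 [0.1333, 0, 2.6667]]


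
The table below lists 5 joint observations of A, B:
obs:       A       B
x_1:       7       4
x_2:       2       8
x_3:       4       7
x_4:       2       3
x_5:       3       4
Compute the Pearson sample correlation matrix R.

Step 1 — column means:
  mean(A) = (7 + 2 + 4 + 2 + 3) / 5 = 18/5 = 3.6
  mean(B) = (4 + 8 + 7 + 3 + 4) / 5 = 26/5 = 5.2

Step 2 — sample variances and covariances s[i,j] = (1/(n-1)) · Σ_k (x_{k,i} - mean_i) · (x_{k,j} - mean_j), with n-1 = 4:
  s[A,A] = ((3.4)·(3.4) + (-1.6)·(-1.6) + (0.4)·(0.4) + (-1.6)·(-1.6) + (-0.6)·(-0.6)) / 4 = 17.2/4 = 4.3
  s[A,B] = ((3.4)·(-1.2) + (-1.6)·(2.8) + (0.4)·(1.8) + (-1.6)·(-2.2) + (-0.6)·(-1.2)) / 4 = -3.6/4 = -0.9
  s[B,B] = ((-1.2)·(-1.2) + (2.8)·(2.8) + (1.8)·(1.8) + (-2.2)·(-2.2) + (-1.2)·(-1.2)) / 4 = 18.8/4 = 4.7
  Sample standard deviations s_i = √(s[i,i]):
  s(A) = √(4.3) = 2.0736
  s(B) = √(4.7) = 2.1679

Step 3 — r_{ij} = s_{ij} / (s_i · s_j):
  r[A,A] = 1 (diagonal).
  r[A,B] = -0.9 / (2.0736 · 2.1679) = -0.9 / 4.4956 = -0.2002
  r[B,B] = 1 (diagonal).

R is symmetric with unit diagonal. Assembling:

R = [[1, -0.2002],
 [-0.2002, 1]]


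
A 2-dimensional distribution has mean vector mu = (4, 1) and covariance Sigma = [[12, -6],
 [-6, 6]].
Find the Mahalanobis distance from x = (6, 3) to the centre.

Step 1 — centre the observation: (x - mu) = (2, 2).

Step 2 — invert Sigma. det(Sigma) = 12·6 - (-6)² = 36.
  Sigma^{-1} = (1/det) · [[d, -b], [-b, a]] = [[0.1667, 0.1667],
 [0.1667, 0.3333]].

Step 3 — form the quadratic (x - mu)^T · Sigma^{-1} · (x - mu):
  Sigma^{-1} · (x - mu) = (0.6667, 1).
  (x - mu)^T · [Sigma^{-1} · (x - mu)] = (2)·(0.6667) + (2)·(1) = 3.3333.

Step 4 — take square root: d = √(3.3333) ≈ 1.8257.

d(x, mu) = √(3.3333) ≈ 1.8257


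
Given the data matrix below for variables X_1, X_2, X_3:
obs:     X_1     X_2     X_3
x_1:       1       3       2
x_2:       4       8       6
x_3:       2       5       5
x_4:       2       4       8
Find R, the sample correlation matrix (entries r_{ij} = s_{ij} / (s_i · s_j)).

Step 1 — column means:
  mean(X_1) = (1 + 4 + 2 + 2) / 4 = 9/4 = 2.25
  mean(X_2) = (3 + 8 + 5 + 4) / 4 = 20/4 = 5
  mean(X_3) = (2 + 6 + 5 + 8) / 4 = 21/4 = 5.25

Step 2 — sample variances and covariances s[i,j] = (1/(n-1)) · Σ_k (x_{k,i} - mean_i) · (x_{k,j} - mean_j), with n-1 = 3:
  s[X_1,X_1] = ((-1.25)·(-1.25) + (1.75)·(1.75) + (-0.25)·(-0.25) + (-0.25)·(-0.25)) / 3 = 4.75/3 = 1.5833
  s[X_1,X_2] = ((-1.25)·(-2) + (1.75)·(3) + (-0.25)·(0) + (-0.25)·(-1)) / 3 = 8/3 = 2.6667
  s[X_1,X_3] = ((-1.25)·(-3.25) + (1.75)·(0.75) + (-0.25)·(-0.25) + (-0.25)·(2.75)) / 3 = 4.75/3 = 1.5833
  s[X_2,X_2] = ((-2)·(-2) + (3)·(3) + (0)·(0) + (-1)·(-1)) / 3 = 14/3 = 4.6667
  s[X_2,X_3] = ((-2)·(-3.25) + (3)·(0.75) + (0)·(-0.25) + (-1)·(2.75)) / 3 = 6/3 = 2
  s[X_3,X_3] = ((-3.25)·(-3.25) + (0.75)·(0.75) + (-0.25)·(-0.25) + (2.75)·(2.75)) / 3 = 18.75/3 = 6.25
  Sample standard deviations s_i = √(s[i,i]):
  s(X_1) = √(1.5833) = 1.2583
  s(X_2) = √(4.6667) = 2.1602
  s(X_3) = √(6.25) = 2.5

Step 3 — r_{ij} = s_{ij} / (s_i · s_j):
  r[X_1,X_1] = 1 (diagonal).
  r[X_1,X_2] = 2.6667 / (1.2583 · 2.1602) = 2.6667 / 2.7183 = 0.981
  r[X_1,X_3] = 1.5833 / (1.2583 · 2.5) = 1.5833 / 3.1458 = 0.5033
  r[X_2,X_2] = 1 (diagonal).
  r[X_2,X_3] = 2 / (2.1602 · 2.5) = 2 / 5.4006 = 0.3703
  r[X_3,X_3] = 1 (diagonal).

R is symmetric with unit diagonal. Assembling:

R = [[1, 0.981, 0.5033],
 [0.981, 1, 0.3703],
 [0.5033, 0.3703, 1]]


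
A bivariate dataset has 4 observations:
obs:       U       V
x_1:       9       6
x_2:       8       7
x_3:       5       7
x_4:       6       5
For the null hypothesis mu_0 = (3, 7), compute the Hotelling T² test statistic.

Step 1 — sample mean vector:
  mean(U) = (9 + 8 + 5 + 6) / 4 = 28/4 = 7
  mean(V) = (6 + 7 + 7 + 5) / 4 = 25/4 = 6.25
  x̄ = (7, 6.25),  deviation x̄ - mu_0 = (7, 6.25) - (3, 7) = (4, -0.75).

Step 2 — sample covariance matrix, S[i,j] = (1/(n-1)) · Σ_k (x_{k,i} - mean_i) · (x_{k,j} - mean_j), divisor n-1 = 3:
  S[U,U] = ((2)·(2) + (1)·(1) + (-2)·(-2) + (-1)·(-1)) / 3 = 10/3 = 3.3333
  S[U,V] = ((2)·(-0.25) + (1)·(0.75) + (-2)·(0.75) + (-1)·(-1.25)) / 3 = 0/3 = 0
  S[V,V] = ((-0.25)·(-0.25) + (0.75)·(0.75) + (0.75)·(0.75) + (-1.25)·(-1.25)) / 3 = 2.75/3 = 0.9167
  S = [[3.3333, 0],
 [0, 0.9167]].

Step 3 — invert S. det(S) = 3.3333·0.9167 - (0)² = 3.0556.
  S^{-1} = (1/det) · [[d, -b], [-b, a]] = [[0.3, 0],
 [0, 1.0909]].

Step 4 — quadratic form (x̄ - mu_0)^T · S^{-1} · (x̄ - mu_0):
  S^{-1} · (x̄ - mu_0) = (1.2, -0.8182),
  (x̄ - mu_0)^T · [...] = (4)·(1.2) + (-0.75)·(-0.8182) = 5.4136.

Step 5 — scale by n: T² = 4 · 5.4136 = 21.6545.

T² ≈ 21.6545


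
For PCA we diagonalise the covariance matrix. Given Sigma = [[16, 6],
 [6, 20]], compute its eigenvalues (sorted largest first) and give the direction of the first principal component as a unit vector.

Step 1 — characteristic polynomial of 2×2 Sigma:
  det(Sigma - λI) = λ² - trace · λ + det = 0.
  trace = 16 + 20 = 36, det = 16·20 - (6)² = 284.
Step 2 — discriminant:
  Δ = trace² - 4·det = 1296 - 1136 = 160.
Step 3 — eigenvalues:
  λ = (trace ± √Δ)/2 = (36 ± 12.6491)/2,
  λ_1 = 24.3246,  λ_2 = 11.6754.

Step 4 — unit eigenvector for λ_1: solve (Sigma - λ_1 I)v = 0. First row:
  (16 - 24.3246)·v_x + (6)·v_y = 0, i.e. (-8.3246)·v_x + (6)·v_y = 0,
  so v ∝ (b, λ_1 - a) = (6, 8.3246) = u.
  ||u|| = √((6)² + (8.3246)²) = √(105.2982) ≈ 10.2615,
  v_1 = u/||u|| ≈ (0.5847, 0.8112) (||v_1|| = 1).

λ_1 = 24.3246,  λ_2 = 11.6754;  v_1 ≈ (0.5847, 0.8112)


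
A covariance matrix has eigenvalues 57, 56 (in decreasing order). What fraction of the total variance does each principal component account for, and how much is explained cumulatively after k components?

Step 1 — total variance = trace(Sigma) = Σ λ_i = 57 + 56 = 113.

Step 2 — fraction explained by component i = λ_i / Σ λ:
  PC1: 57/113 = 0.5044
  PC2: 56/113 = 0.4956

Step 3 — cumulative fraction after k components = (λ_1 + ... + λ_k) / Σ λ:
  k = 1: 57/113 = 0.5044
  k = 2: (57 + 56)/113 = 113/113 = 1

Summary (fraction, with percent):

explained: PC1 0.5044 (50.44%), PC2 0.4956 (49.56%);  cumulative: 0.5044, 1


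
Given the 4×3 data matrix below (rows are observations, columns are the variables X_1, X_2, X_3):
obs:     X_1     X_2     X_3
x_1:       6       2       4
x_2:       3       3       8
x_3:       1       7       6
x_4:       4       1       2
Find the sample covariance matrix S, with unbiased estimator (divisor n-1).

Step 1 — column means:
  mean(X_1) = (6 + 3 + 1 + 4) / 4 = 14/4 = 3.5
  mean(X_2) = (2 + 3 + 7 + 1) / 4 = 13/4 = 3.25
  mean(X_3) = (4 + 8 + 6 + 2) / 4 = 20/4 = 5

Step 2 — sample covariance S[i,j] = (1/(n-1)) · Σ_k (x_{k,i} - mean_i) · (x_{k,j} - mean_j), with n-1 = 3.
  S[X_1,X_1] = ((2.5)·(2.5) + (-0.5)·(-0.5) + (-2.5)·(-2.5) + (0.5)·(0.5)) / 3 = 13/3 = 4.3333
  S[X_1,X_2] = ((2.5)·(-1.25) + (-0.5)·(-0.25) + (-2.5)·(3.75) + (0.5)·(-2.25)) / 3 = -13.5/3 = -4.5
  S[X_1,X_3] = ((2.5)·(-1) + (-0.5)·(3) + (-2.5)·(1) + (0.5)·(-3)) / 3 = -8/3 = -2.6667
  S[X_2,X_2] = ((-1.25)·(-1.25) + (-0.25)·(-0.25) + (3.75)·(3.75) + (-2.25)·(-2.25)) / 3 = 20.75/3 = 6.9167
  S[X_2,X_3] = ((-1.25)·(-1) + (-0.25)·(3) + (3.75)·(1) + (-2.25)·(-3)) / 3 = 11/3 = 3.6667
  S[X_3,X_3] = ((-1)·(-1) + (3)·(3) + (1)·(1) + (-3)·(-3)) / 3 = 20/3 = 6.6667

S is symmetric (S[j,i] = S[i,j]). Assembling:

S = [[4.3333, -4.5, -2.6667],
 [-4.5, 6.9167, 3.6667],
 [-2.6667, 3.6667, 6.6667]]


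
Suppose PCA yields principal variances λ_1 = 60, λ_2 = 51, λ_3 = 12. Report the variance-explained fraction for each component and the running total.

Step 1 — total variance = trace(Sigma) = Σ λ_i = 60 + 51 + 12 = 123.

Step 2 — fraction explained by component i = λ_i / Σ λ:
  PC1: 60/123 = 0.4878
  PC2: 51/123 = 0.4146
  PC3: 12/123 = 0.0976

Step 3 — cumulative fraction after k components = (λ_1 + ... + λ_k) / Σ λ:
  k = 1: 60/123 = 0.4878
  k = 2: (60 + 51)/123 = 111/123 = 0.9024
  k = 3: (60 + 51 + 12)/123 = 123/123 = 1

Summary (fraction, with percent):

explained: PC1 0.4878 (48.78%), PC2 0.4146 (41.46%), PC3 0.0976 (9.76%);  cumulative: 0.4878, 0.9024, 1


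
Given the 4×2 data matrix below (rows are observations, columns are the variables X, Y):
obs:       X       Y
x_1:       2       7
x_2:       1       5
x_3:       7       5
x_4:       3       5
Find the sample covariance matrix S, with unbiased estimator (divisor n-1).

Step 1 — column means:
  mean(X) = (2 + 1 + 7 + 3) / 4 = 13/4 = 3.25
  mean(Y) = (7 + 5 + 5 + 5) / 4 = 22/4 = 5.5

Step 2 — sample covariance S[i,j] = (1/(n-1)) · Σ_k (x_{k,i} - mean_i) · (x_{k,j} - mean_j), with n-1 = 3.
  S[X,X] = ((-1.25)·(-1.25) + (-2.25)·(-2.25) + (3.75)·(3.75) + (-0.25)·(-0.25)) / 3 = 20.75/3 = 6.9167
  S[X,Y] = ((-1.25)·(1.5) + (-2.25)·(-0.5) + (3.75)·(-0.5) + (-0.25)·(-0.5)) / 3 = -2.5/3 = -0.8333
  S[Y,Y] = ((1.5)·(1.5) + (-0.5)·(-0.5) + (-0.5)·(-0.5) + (-0.5)·(-0.5)) / 3 = 3/3 = 1

S is symmetric (S[j,i] = S[i,j]). Assembling:

S = [[6.9167, -0.8333],
 [-0.8333, 1]]


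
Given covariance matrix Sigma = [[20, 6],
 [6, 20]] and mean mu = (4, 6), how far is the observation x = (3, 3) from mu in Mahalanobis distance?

Step 1 — centre the observation: (x - mu) = (-1, -3).

Step 2 — invert Sigma. det(Sigma) = 20·20 - (6)² = 364.
  Sigma^{-1} = (1/det) · [[d, -b], [-b, a]] = [[0.0549, -0.0165],
 [-0.0165, 0.0549]].

Step 3 — form the quadratic (x - mu)^T · Sigma^{-1} · (x - mu):
  Sigma^{-1} · (x - mu) = (-0.0055, -0.1484).
  (x - mu)^T · [Sigma^{-1} · (x - mu)] = (-1)·(-0.0055) + (-3)·(-0.1484) = 0.4505.

Step 4 — take square root: d = √(0.4505) ≈ 0.6712.

d(x, mu) = √(0.4505) ≈ 0.6712


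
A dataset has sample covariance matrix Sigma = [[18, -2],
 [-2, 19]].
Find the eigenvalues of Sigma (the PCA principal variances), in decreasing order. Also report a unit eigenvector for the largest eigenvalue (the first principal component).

Step 1 — characteristic polynomial of 2×2 Sigma:
  det(Sigma - λI) = λ² - trace · λ + det = 0.
  trace = 18 + 19 = 37, det = 18·19 - (-2)² = 338.
Step 2 — discriminant:
  Δ = trace² - 4·det = 1369 - 1352 = 17.
Step 3 — eigenvalues:
  λ = (trace ± √Δ)/2 = (37 ± 4.1231)/2,
  λ_1 = 20.5616,  λ_2 = 16.4384.

Step 4 — unit eigenvector for λ_1: solve (Sigma - λ_1 I)v = 0. First row:
  (18 - 20.5616)·v_x + (-2)·v_y = 0, i.e. (-2.5616)·v_x + (-2)·v_y = 0,
  so v ∝ (b, λ_1 - a) = (-2, 2.5616); multiply by -1 so the first entry is positive: u = (2, -2.5616).
  ||u|| = √((2)² + (-2.5616)²) = √(10.5616) ≈ 3.2499,
  v_1 = u/||u|| ≈ (0.6154, -0.7882) (||v_1|| = 1).

λ_1 = 20.5616,  λ_2 = 16.4384;  v_1 ≈ (0.6154, -0.7882)


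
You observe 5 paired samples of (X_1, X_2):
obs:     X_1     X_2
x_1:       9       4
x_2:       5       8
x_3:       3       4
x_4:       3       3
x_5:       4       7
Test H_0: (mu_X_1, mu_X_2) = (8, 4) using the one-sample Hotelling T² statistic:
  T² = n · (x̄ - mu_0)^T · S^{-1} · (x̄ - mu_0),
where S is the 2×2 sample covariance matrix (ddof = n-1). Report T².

Step 1 — sample mean vector:
  mean(X_1) = (9 + 5 + 3 + 3 + 4) / 5 = 24/5 = 4.8
  mean(X_2) = (4 + 8 + 4 + 3 + 7) / 5 = 26/5 = 5.2
  x̄ = (4.8, 5.2),  deviation x̄ - mu_0 = (4.8, 5.2) - (8, 4) = (-3.2, 1.2).

Step 2 — sample covariance matrix, S[i,j] = (1/(n-1)) · Σ_k (x_{k,i} - mean_i) · (x_{k,j} - mean_j), divisor n-1 = 4:
  S[X_1,X_1] = ((4.2)·(4.2) + (0.2)·(0.2) + (-1.8)·(-1.8) + (-1.8)·(-1.8) + (-0.8)·(-0.8)) / 4 = 24.8/4 = 6.2
  S[X_1,X_2] = ((4.2)·(-1.2) + (0.2)·(2.8) + (-1.8)·(-1.2) + (-1.8)·(-2.2) + (-0.8)·(1.8)) / 4 = 0.2/4 = 0.05
  S[X_2,X_2] = ((-1.2)·(-1.2) + (2.8)·(2.8) + (-1.2)·(-1.2) + (-2.2)·(-2.2) + (1.8)·(1.8)) / 4 = 18.8/4 = 4.7
  S = [[6.2, 0.05],
 [0.05, 4.7]].

Step 3 — invert S. det(S) = 6.2·4.7 - (0.05)² = 29.1375.
  S^{-1} = (1/det) · [[d, -b], [-b, a]] = [[0.1613, -0.0017],
 [-0.0017, 0.2128]].

Step 4 — quadratic form (x̄ - mu_0)^T · S^{-1} · (x̄ - mu_0):
  S^{-1} · (x̄ - mu_0) = (-0.5182, 0.2608),
  (x̄ - mu_0)^T · [...] = (-3.2)·(-0.5182) + (1.2)·(0.2608) = 1.9713.

Step 5 — scale by n: T² = 5 · 1.9713 = 9.8567.

T² ≈ 9.8567


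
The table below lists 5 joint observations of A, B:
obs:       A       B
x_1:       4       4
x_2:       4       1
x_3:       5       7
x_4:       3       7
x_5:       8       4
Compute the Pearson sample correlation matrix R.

Step 1 — column means:
  mean(A) = (4 + 4 + 5 + 3 + 8) / 5 = 24/5 = 4.8
  mean(B) = (4 + 1 + 7 + 7 + 4) / 5 = 23/5 = 4.6

Step 2 — sample variances and covariances s[i,j] = (1/(n-1)) · Σ_k (x_{k,i} - mean_i) · (x_{k,j} - mean_j), with n-1 = 4:
  s[A,A] = ((-0.8)·(-0.8) + (-0.8)·(-0.8) + (0.2)·(0.2) + (-1.8)·(-1.8) + (3.2)·(3.2)) / 4 = 14.8/4 = 3.7
  s[A,B] = ((-0.8)·(-0.6) + (-0.8)·(-3.6) + (0.2)·(2.4) + (-1.8)·(2.4) + (3.2)·(-0.6)) / 4 = -2.4/4 = -0.6
  s[B,B] = ((-0.6)·(-0.6) + (-3.6)·(-3.6) + (2.4)·(2.4) + (2.4)·(2.4) + (-0.6)·(-0.6)) / 4 = 25.2/4 = 6.3
  Sample standard deviations s_i = √(s[i,i]):
  s(A) = √(3.7) = 1.9235
  s(B) = √(6.3) = 2.51

Step 3 — r_{ij} = s_{ij} / (s_i · s_j):
  r[A,A] = 1 (diagonal).
  r[A,B] = -0.6 / (1.9235 · 2.51) = -0.6 / 4.828 = -0.1243
  r[B,B] = 1 (diagonal).

R is symmetric with unit diagonal. Assembling:

R = [[1, -0.1243],
 [-0.1243, 1]]


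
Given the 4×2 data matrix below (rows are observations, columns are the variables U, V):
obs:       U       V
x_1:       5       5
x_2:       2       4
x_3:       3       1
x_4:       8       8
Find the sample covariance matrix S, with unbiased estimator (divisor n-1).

Step 1 — column means:
  mean(U) = (5 + 2 + 3 + 8) / 4 = 18/4 = 4.5
  mean(V) = (5 + 4 + 1 + 8) / 4 = 18/4 = 4.5

Step 2 — sample covariance S[i,j] = (1/(n-1)) · Σ_k (x_{k,i} - mean_i) · (x_{k,j} - mean_j), with n-1 = 3.
  S[U,U] = ((0.5)·(0.5) + (-2.5)·(-2.5) + (-1.5)·(-1.5) + (3.5)·(3.5)) / 3 = 21/3 = 7
  S[U,V] = ((0.5)·(0.5) + (-2.5)·(-0.5) + (-1.5)·(-3.5) + (3.5)·(3.5)) / 3 = 19/3 = 6.3333
  S[V,V] = ((0.5)·(0.5) + (-0.5)·(-0.5) + (-3.5)·(-3.5) + (3.5)·(3.5)) / 3 = 25/3 = 8.3333

S is symmetric (S[j,i] = S[i,j]). Assembling:

S = [[7, 6.3333],
 [6.3333, 8.3333]]


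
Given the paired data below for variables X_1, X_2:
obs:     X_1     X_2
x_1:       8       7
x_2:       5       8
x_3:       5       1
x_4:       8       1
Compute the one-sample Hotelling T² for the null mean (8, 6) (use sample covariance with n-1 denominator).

Step 1 — sample mean vector:
  mean(X_1) = (8 + 5 + 5 + 8) / 4 = 26/4 = 6.5
  mean(X_2) = (7 + 8 + 1 + 1) / 4 = 17/4 = 4.25
  x̄ = (6.5, 4.25),  deviation x̄ - mu_0 = (6.5, 4.25) - (8, 6) = (-1.5, -1.75).

Step 2 — sample covariance matrix, S[i,j] = (1/(n-1)) · Σ_k (x_{k,i} - mean_i) · (x_{k,j} - mean_j), divisor n-1 = 3:
  S[X_1,X_1] = ((1.5)·(1.5) + (-1.5)·(-1.5) + (-1.5)·(-1.5) + (1.5)·(1.5)) / 3 = 9/3 = 3
  S[X_1,X_2] = ((1.5)·(2.75) + (-1.5)·(3.75) + (-1.5)·(-3.25) + (1.5)·(-3.25)) / 3 = -1.5/3 = -0.5
  S[X_2,X_2] = ((2.75)·(2.75) + (3.75)·(3.75) + (-3.25)·(-3.25) + (-3.25)·(-3.25)) / 3 = 42.75/3 = 14.25
  S = [[3, -0.5],
 [-0.5, 14.25]].

Step 3 — invert S. det(S) = 3·14.25 - (-0.5)² = 42.5.
  S^{-1} = (1/det) · [[d, -b], [-b, a]] = [[0.3353, 0.0118],
 [0.0118, 0.0706]].

Step 4 — quadratic form (x̄ - mu_0)^T · S^{-1} · (x̄ - mu_0):
  S^{-1} · (x̄ - mu_0) = (-0.5235, -0.1412),
  (x̄ - mu_0)^T · [...] = (-1.5)·(-0.5235) + (-1.75)·(-0.1412) = 1.0324.

Step 5 — scale by n: T² = 4 · 1.0324 = 4.1294.

T² ≈ 4.1294


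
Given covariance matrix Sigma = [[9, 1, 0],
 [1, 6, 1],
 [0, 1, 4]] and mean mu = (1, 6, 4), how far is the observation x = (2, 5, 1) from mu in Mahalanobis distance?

Step 1 — centre the observation: (x - mu) = (1, -1, -3).

Step 2 — invert Sigma (cofactor / det for 3×3, or solve directly):
  Sigma^{-1} = [[0.1133, -0.0197, 0.0049],
 [-0.0197, 0.1773, -0.0443],
 [0.0049, -0.0443, 0.2611]].

Step 3 — form the quadratic (x - mu)^T · Sigma^{-1} · (x - mu):
  Sigma^{-1} · (x - mu) = (0.1182, -0.064, -0.734).
  (x - mu)^T · [Sigma^{-1} · (x - mu)] = (1)·(0.1182) + (-1)·(-0.064) + (-3)·(-0.734) = 2.3842.

Step 4 — take square root: d = √(2.3842) ≈ 1.5441.

d(x, mu) = √(2.3842) ≈ 1.5441


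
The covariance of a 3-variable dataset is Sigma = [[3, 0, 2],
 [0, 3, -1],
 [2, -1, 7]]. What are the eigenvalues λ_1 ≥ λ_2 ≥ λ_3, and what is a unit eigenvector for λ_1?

Step 1 — characteristic polynomial p(λ) = det(λI - Sigma) = λ³ - tr·λ² + c_1·λ - det, where tr = trace, c_1 = sum of the principal 2×2 minors, det = det(Sigma):
  tr = 3 + 3 + 7 = 13,
  c_1 = (3·3 - (0)²) + (3·7 - (2)²) + (3·7 - (-1)²) = 9 + 17 + 20 = 46,
  det = 3·(3·7 - (-1)²) - (0)·((0)·7 - (-1)·(2)) + (2)·((0)·(-1) - 3·(2)) = 3·(20) - (0)·(2) + (2)·(-6) = 48.
  So p(λ) = λ³ - 13λ² + 46λ - 48.
Step 2 — look for an integer root (rational root theorem: any rational root is an integer divisor of 48). Testing λ = 2:
  p(2) = 8 - 52 + 92 - 48 = 0  ✓
  Dividing out (λ - 2): p(λ) = (λ - 2)(λ² - 11λ + 24).
Step 3 — remaining eigenvalues from the quadratic λ² - 11λ + 24 = 0:
  Δ = 11² - 4·24 = 121 - 96 = 25,  λ = (11 ± √25)/2 = (11 ± 5)/2 = 8 or 3.
  Sorted: λ_1 = 8,  λ_2 = 3,  λ_3 = 2  (check: sum = 13 = tr ✓).

Step 4 — unit eigenvector for λ_1 = 8: v spans the null space of (Sigma - λ_1 I), whose rows are
  r_1 = (-5, 0, 2),  r_2 = (0, -5, -1),  r_3 = (2, -1, -1).
  v is orthogonal to every row, so take v ∝ r_1 × r_2 = ((0)·(-1) - (2)·(-5), (2)·(0) - (-5)·(-1), (-5)·(-5) - (0)·(0)) = (10, -5, 25).
  Rescale (divide by 5): u = (2, -1, 5).
  ||u|| = √((2)² + (-1)² + (5)²) = √(30) ≈ 5.4772,  v_1 = u/||u|| ≈ (0.3651, -0.1826, 0.9129) (||v_1|| = 1).

λ_1 = 8,  λ_2 = 3,  λ_3 = 2;  v_1 ≈ (0.3651, -0.1826, 0.9129)


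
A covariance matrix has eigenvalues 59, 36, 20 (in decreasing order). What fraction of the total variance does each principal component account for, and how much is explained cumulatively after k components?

Step 1 — total variance = trace(Sigma) = Σ λ_i = 59 + 36 + 20 = 115.

Step 2 — fraction explained by component i = λ_i / Σ λ:
  PC1: 59/115 = 0.513
  PC2: 36/115 = 0.313
  PC3: 20/115 = 0.1739

Step 3 — cumulative fraction after k components = (λ_1 + ... + λ_k) / Σ λ:
  k = 1: 59/115 = 0.513
  k = 2: (59 + 36)/115 = 95/115 = 0.8261
  k = 3: (59 + 36 + 20)/115 = 115/115 = 1

Summary (fraction, with percent):

explained: PC1 0.513 (51.3%), PC2 0.313 (31.3%), PC3 0.1739 (17.39%);  cumulative: 0.513, 0.8261, 1


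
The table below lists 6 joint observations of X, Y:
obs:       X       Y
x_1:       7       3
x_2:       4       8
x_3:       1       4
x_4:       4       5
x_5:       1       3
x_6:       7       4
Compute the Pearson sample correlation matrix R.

Step 1 — column means:
  mean(X) = (7 + 4 + 1 + 4 + 1 + 7) / 6 = 24/6 = 4
  mean(Y) = (3 + 8 + 4 + 5 + 3 + 4) / 6 = 27/6 = 4.5

Step 2 — sample variances and covariances s[i,j] = (1/(n-1)) · Σ_k (x_{k,i} - mean_i) · (x_{k,j} - mean_j), with n-1 = 5:
  s[X,X] = ((3)·(3) + (0)·(0) + (-3)·(-3) + (0)·(0) + (-3)·(-3) + (3)·(3)) / 5 = 36/5 = 7.2
  s[X,Y] = ((3)·(-1.5) + (0)·(3.5) + (-3)·(-0.5) + (0)·(0.5) + (-3)·(-1.5) + (3)·(-0.5)) / 5 = 0/5 = 0
  s[Y,Y] = ((-1.5)·(-1.5) + (3.5)·(3.5) + (-0.5)·(-0.5) + (0.5)·(0.5) + (-1.5)·(-1.5) + (-0.5)·(-0.5)) / 5 = 17.5/5 = 3.5
  Sample standard deviations s_i = √(s[i,i]):
  s(X) = √(7.2) = 2.6833
  s(Y) = √(3.5) = 1.8708

Step 3 — r_{ij} = s_{ij} / (s_i · s_j):
  r[X,X] = 1 (diagonal).
  r[X,Y] = 0 / (2.6833 · 1.8708) = 0 / 5.02 = 0
  r[Y,Y] = 1 (diagonal).

R is symmetric with unit diagonal. Assembling:

R = [[1, 0],
 [0, 1]]


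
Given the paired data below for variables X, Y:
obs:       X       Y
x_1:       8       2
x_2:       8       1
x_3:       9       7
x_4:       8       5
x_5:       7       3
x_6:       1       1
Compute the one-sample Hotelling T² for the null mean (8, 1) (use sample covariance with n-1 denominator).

Step 1 — sample mean vector:
  mean(X) = (8 + 8 + 9 + 8 + 7 + 1) / 6 = 41/6 = 6.8333
  mean(Y) = (2 + 1 + 7 + 5 + 3 + 1) / 6 = 19/6 = 3.1667
  x̄ = (6.8333, 3.1667),  deviation x̄ - mu_0 = (6.8333, 3.1667) - (8, 1) = (-1.1667, 2.1667).

Step 2 — sample covariance matrix, S[i,j] = (1/(n-1)) · Σ_k (x_{k,i} - mean_i) · (x_{k,j} - mean_j), divisor n-1 = 5:
  S[X,X] = ((1.1667)·(1.1667) + (1.1667)·(1.1667) + (2.1667)·(2.1667) + (1.1667)·(1.1667) + (0.1667)·(0.1667) + (-5.8333)·(-5.8333)) / 5 = 42.8333/5 = 8.5667
  S[X,Y] = ((1.1667)·(-1.1667) + (1.1667)·(-2.1667) + (2.1667)·(3.8333) + (1.1667)·(1.8333) + (0.1667)·(-0.1667) + (-5.8333)·(-2.1667)) / 5 = 19.1667/5 = 3.8333
  S[Y,Y] = ((-1.1667)·(-1.1667) + (-2.1667)·(-2.1667) + (3.8333)·(3.8333) + (1.8333)·(1.8333) + (-0.1667)·(-0.1667) + (-2.1667)·(-2.1667)) / 5 = 28.8333/5 = 5.7667
  S = [[8.5667, 3.8333],
 [3.8333, 5.7667]].

Step 3 — invert S. det(S) = 8.5667·5.7667 - (3.8333)² = 34.7067.
  S^{-1} = (1/det) · [[d, -b], [-b, a]] = [[0.1662, -0.1104],
 [-0.1104, 0.2468]].

Step 4 — quadratic form (x̄ - mu_0)^T · S^{-1} · (x̄ - mu_0):
  S^{-1} · (x̄ - mu_0) = (-0.4332, 0.6637),
  (x̄ - mu_0)^T · [...] = (-1.1667)·(-0.4332) + (2.1667)·(0.6637) = 1.9433.

Step 5 — scale by n: T² = 6 · 1.9433 = 11.6596.

T² ≈ 11.6596
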